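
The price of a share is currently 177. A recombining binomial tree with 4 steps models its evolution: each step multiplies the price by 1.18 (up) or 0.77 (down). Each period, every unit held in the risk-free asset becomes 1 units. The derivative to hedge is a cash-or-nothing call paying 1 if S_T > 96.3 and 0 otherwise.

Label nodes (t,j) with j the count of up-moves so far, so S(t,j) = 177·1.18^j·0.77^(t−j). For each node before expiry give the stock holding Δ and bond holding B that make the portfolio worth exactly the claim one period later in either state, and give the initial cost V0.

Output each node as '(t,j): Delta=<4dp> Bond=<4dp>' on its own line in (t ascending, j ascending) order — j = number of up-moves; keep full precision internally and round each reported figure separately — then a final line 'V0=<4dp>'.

(0,0): Delta=0.0045 Bond=-0.0182
(1,0): Delta=0.0088 Bond=-0.6104
(1,1): Delta=0.0023 Bond=0.4453
(2,0): Delta=0.0130 Bond=-1.0535
(2,1): Delta=0.0067 Bond=-0.2635
(2,2): Delta=0.0000 Bond=1.0000
(3,0): Delta=0.0000 Bond=0.0000
(3,1): Delta=0.0197 Bond=-1.8780
(3,2): Delta=0.0000 Bond=1.0000
(3,3): Delta=0.0000 Bond=1.0000
V0=0.7730

Under the risk-neutral measure, an up-move has probability p* = (R−d)/(u−d) = 0.5610 and values discount at R = 1.
Terminal payoffs: V(4,0)=0.0000, V(4,1)=0.0000, V(4,2)=1.0000, V(4,3)=1.0000, V(4,4)=1.0000
Node (3,0) S=80.8063: V=(p*·0.0000+(1−p*)·0.0000)/1=0.0000; Δ=(0.0000−0.0000)/(95.3515−62.2209)=0.0000; B=V−Δ·S=0.0000
Node (3,1) S=123.8331: V=(p*·1.0000+(1−p*)·0.0000)/1=0.5610; Δ=(1.0000−0.0000)/(146.1231−95.3515)=0.0197; B=V−Δ·S=-1.8780
Node (3,2) S=189.7702: V=(p*·1.0000+(1−p*)·1.0000)/1=1.0000; Δ=(1.0000−1.0000)/(223.9288−146.1231)=0.0000; B=V−Δ·S=1.0000
Node (3,3) S=290.8167: V=(p*·1.0000+(1−p*)·1.0000)/1=1.0000; Δ=(1.0000−1.0000)/(343.1637−223.9288)=0.0000; B=V−Δ·S=1.0000
Node (2,0) S=104.9433: V=(p*·0.5610+(1−p*)·0.0000)/1=0.3147; Δ=(0.5610−0.0000)/(123.8331−80.8063)=0.0130; B=V−Δ·S=-1.0535
Node (2,1) S=160.8222: V=(p*·1.0000+(1−p*)·0.5610)/1=0.8073; Δ=(1.0000−0.5610)/(189.7702−123.8331)=0.0067; B=V−Δ·S=-0.2635
Node (2,2) S=246.4548: V=(p*·1.0000+(1−p*)·1.0000)/1=1.0000; Δ=(1.0000−1.0000)/(290.8167−189.7702)=0.0000; B=V−Δ·S=1.0000
Node (1,0) S=136.2900: V=(p*·0.8073+(1−p*)·0.3147)/1=0.5910; Δ=(0.8073−0.3147)/(160.8222−104.9433)=0.0088; B=V−Δ·S=-0.6104
Node (1,1) S=208.8600: V=(p*·1.0000+(1−p*)·0.8073)/1=0.9154; Δ=(1.0000−0.8073)/(246.4548−160.8222)=0.0023; B=V−Δ·S=0.4453
Node (0,0) S=177.0000: V=(p*·0.9154+(1−p*)·0.5910)/1=0.7730; Δ=(0.9154−0.5910)/(208.8600−136.2900)=0.0045; B=V−Δ·S=-0.0182
Self-financing check: at every node Δ·S+B equals the discounted successor values.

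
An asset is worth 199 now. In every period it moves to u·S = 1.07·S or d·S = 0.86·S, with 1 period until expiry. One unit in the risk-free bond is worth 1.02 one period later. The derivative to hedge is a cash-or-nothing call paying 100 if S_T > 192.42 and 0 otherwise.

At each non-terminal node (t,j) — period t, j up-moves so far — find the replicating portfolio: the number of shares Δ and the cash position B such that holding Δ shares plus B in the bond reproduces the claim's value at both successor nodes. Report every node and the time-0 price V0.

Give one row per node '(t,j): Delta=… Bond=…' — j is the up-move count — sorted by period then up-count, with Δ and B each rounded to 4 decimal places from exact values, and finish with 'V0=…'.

(0,0): Delta=2.3929 Bond=-401.4939
V0=74.6965

No-arbitrage ⇒ martingale measure with p* = (R−d)/(u−d) = 0.7619.
Terminal payoffs: V(1,0)=0.0000, V(1,1)=100.0000
Node (0,0) S=199.0000: V=(p*·100.0000+(1−p*)·0.0000)/1.02=74.6965; Δ=(100.0000−0.0000)/(212.9300−171.1400)=2.3929; B=V−Δ·S=-401.4939
Root portfolio cost Δ·199+B reproduces V0=74.6965.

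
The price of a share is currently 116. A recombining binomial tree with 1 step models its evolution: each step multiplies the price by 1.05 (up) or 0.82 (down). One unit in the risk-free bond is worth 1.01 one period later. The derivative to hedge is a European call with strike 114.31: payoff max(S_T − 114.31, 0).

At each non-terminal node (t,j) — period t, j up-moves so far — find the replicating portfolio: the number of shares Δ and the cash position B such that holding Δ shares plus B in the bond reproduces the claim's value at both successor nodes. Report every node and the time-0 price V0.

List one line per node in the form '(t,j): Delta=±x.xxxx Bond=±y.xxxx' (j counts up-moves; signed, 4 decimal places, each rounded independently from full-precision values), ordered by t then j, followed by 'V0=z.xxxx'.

(0,0): Delta=0.2807 Bond=-26.4391
V0=6.1261

Under the risk-neutral measure, an up-move has probability p* = (R−d)/(u−d) = 0.8261 and values discount at R = 1.01.
Payoff layer (t=1): V(1,0)=0.0000, V(1,1)=7.4900
Node (0,0) S=116.0000: V=(p*·7.4900+(1−p*)·0.0000)/1.01=6.1261; Δ=(7.4900−0.0000)/(121.8000−95.1200)=0.2807; B=V−Δ·S=-26.4391
Check: Δ(0,0)·S0 + B(0,0) = 6.1261 = V0.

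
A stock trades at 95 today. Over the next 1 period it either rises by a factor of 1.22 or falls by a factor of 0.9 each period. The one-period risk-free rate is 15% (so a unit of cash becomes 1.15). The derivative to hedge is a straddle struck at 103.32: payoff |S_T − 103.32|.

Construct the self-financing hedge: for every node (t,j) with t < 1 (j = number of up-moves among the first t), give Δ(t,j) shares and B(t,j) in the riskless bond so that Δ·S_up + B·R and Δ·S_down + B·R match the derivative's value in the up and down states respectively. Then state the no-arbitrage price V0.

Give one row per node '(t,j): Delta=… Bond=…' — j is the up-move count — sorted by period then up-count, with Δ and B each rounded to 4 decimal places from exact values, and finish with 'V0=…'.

(0,0): Delta=-0.1724 Bond=28.3109
V0=11.9359

Risk-neutral probability p* = (R−d)/(u−d) = (1.15−0.9)/(1.22−0.9) = 0.7812.
Terminal values V(1,·): V(1,0)=17.8200, V(1,1)=12.5800
  t=0,j=0: stock 95.0000 → up 115.9000 (V=12.5800), down 85.5000 (V=17.8200). Price 11.9359; hedge Δ=-0.1724, bond B=28.3109.
Self-financing check: at every node Δ·S+B equals the discounted successor values.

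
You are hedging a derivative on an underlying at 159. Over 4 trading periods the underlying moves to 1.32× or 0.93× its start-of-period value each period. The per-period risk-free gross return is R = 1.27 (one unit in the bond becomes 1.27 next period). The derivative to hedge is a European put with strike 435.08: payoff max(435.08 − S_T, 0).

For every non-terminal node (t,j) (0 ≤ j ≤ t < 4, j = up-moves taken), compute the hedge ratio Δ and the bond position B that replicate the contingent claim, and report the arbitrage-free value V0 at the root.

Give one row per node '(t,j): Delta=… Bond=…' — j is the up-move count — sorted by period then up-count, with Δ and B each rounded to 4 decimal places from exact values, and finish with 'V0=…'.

(0,0): Delta=-0.7515 Bond=138.3124
(1,0): Delta=-1.0000 Bond=212.4017
(1,1): Delta=-0.7258 Bond=170.2531
(2,0): Delta=-1.0000 Bond=269.7501
(2,1): Delta=-1.0000 Bond=269.7501
(2,2): Delta=-0.6973 Bond=208.3496
(3,0): Delta=-1.0000 Bond=342.5827
(3,1): Delta=-1.0000 Bond=342.5827
(3,2): Delta=-1.0000 Bond=342.5827
(3,3): Delta=-0.6660 Bond=253.1365
V0=18.8231

Since d<R<u, set p* = (R−d)/(u−d) = 0.8718; price each node as the discounted p*-expectation of its children.
Terminal payoffs: V(4,0)=316.1397, V(4,1)=266.2616, V(4,2)=195.4667, V(4,3)=94.9837, V(4,4)=0.0000
  t=3,j=0: stock 127.8928 → up 168.8184 (V=266.2616), down 118.9403 (V=316.1397). Price 214.6899; hedge Δ=-1.0000, bond B=342.5827.
  t=3,j=1: stock 181.5252 → up 239.6133 (V=195.4667), down 168.8184 (V=266.2616). Price 161.0575; hedge Δ=-1.0000, bond B=342.5827.
  t=3,j=2: stock 257.6487 → up 340.0963 (V=94.9837), down 239.6133 (V=195.4667). Price 84.9340; hedge Δ=-1.0000, bond B=342.5827.
  t=3,j=3: stock 365.6949 → up 482.7173 (V=0.0000), down 340.0963 (V=94.9837). Price 9.5885; hedge Δ=-0.6660, bond B=253.1365.
  t=2,j=0: stock 137.5191 → up 181.5252 (V=161.0575), down 127.8928 (V=214.6899). Price 132.2310; hedge Δ=-1.0000, bond B=269.7501.
  t=2,j=1: stock 195.1884 → up 257.6487 (V=84.9340), down 181.5252 (V=161.0575). Price 74.5617; hedge Δ=-1.0000, bond B=269.7501.
  t=2,j=2: stock 277.0416 → up 365.6949 (V=9.5885), down 257.6487 (V=84.9340). Price 15.1560; hedge Δ=-0.6973, bond B=208.3496.
  t=1,j=0: stock 147.8700 → up 195.1884 (V=74.5617), down 137.5191 (V=132.2310). Price 64.5317; hedge Δ=-1.0000, bond B=212.4017.
  t=1,j=1: stock 209.8800 → up 277.0416 (V=15.1560), down 195.1884 (V=74.5617). Price 17.9308; hedge Δ=-0.7258, bond B=170.2531.
  t=0,j=0: stock 159.0000 → up 209.8800 (V=17.9308), down 147.8700 (V=64.5317). Price 18.8231; hedge Δ=-0.7515, bond B=138.3124.
Self-financing check: at every node Δ·S+B equals the discounted successor values.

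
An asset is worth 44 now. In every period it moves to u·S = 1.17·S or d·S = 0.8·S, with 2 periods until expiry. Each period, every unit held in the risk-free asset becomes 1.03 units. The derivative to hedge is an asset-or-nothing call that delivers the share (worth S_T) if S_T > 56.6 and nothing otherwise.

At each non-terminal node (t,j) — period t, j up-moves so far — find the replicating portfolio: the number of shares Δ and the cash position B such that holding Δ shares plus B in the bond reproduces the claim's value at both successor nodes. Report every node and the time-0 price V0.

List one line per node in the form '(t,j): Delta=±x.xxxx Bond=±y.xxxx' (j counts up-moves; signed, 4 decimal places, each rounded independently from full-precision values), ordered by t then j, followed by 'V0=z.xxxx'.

(0,0): Delta=2.2328 Bond=-76.3070
(1,0): Delta=0.0000 Bond=0.0000
(1,1): Delta=3.1622 Bond=-126.4374
V0=21.9383

Since d<R<u, set p* = (R−d)/(u−d) = 0.6216; price each node as the discounted p*-expectation of its children.
Terminal payoffs: V(2,0)=0.0000, V(2,1)=0.0000, V(2,2)=60.2316
Node (1,0) S=35.2000: V=(p*·0.0000+(1−p*)·0.0000)/1.03=0.0000; Δ=(0.0000−0.0000)/(41.1840−28.1600)=0.0000; B=V−Δ·S=0.0000
Node (1,1) S=51.4800: V=(p*·60.2316+(1−p*)·0.0000)/1.03=36.3507; Δ=(60.2316−0.0000)/(60.2316−41.1840)=3.1622; B=V−Δ·S=-126.4374
Node (0,0) S=44.0000: V=(p*·36.3507+(1−p*)·0.0000)/1.03=21.9383; Δ=(36.3507−0.0000)/(51.4800−35.2000)=2.2328; B=V−Δ·S=-76.3070
Root portfolio cost Δ·44+B reproduces V0=21.9383.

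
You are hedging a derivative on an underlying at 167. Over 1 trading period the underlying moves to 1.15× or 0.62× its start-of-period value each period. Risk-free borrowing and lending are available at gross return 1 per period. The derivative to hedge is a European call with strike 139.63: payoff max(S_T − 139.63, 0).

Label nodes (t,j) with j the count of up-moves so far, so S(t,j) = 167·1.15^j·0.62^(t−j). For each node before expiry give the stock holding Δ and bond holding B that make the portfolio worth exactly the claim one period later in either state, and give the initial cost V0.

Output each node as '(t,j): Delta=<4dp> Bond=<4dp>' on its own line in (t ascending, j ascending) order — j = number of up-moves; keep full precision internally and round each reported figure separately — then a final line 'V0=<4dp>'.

The replicating-portfolio and risk-neutral prices coincide; use p* = (1−0.62)/(1.15−0.62) = 0.7170 for the latter.
Terminal values V(1,·): V(1,0)=0.0000, V(1,1)=52.4200
Node (0,0) S=167.0000: V=(p*·52.4200+(1−p*)·0.0000)/1=37.5842; Δ=(52.4200−0.0000)/(192.0500−103.5400)=0.5922; B=V−Δ·S=-61.3215
Each (Δ,B) replicates both successor values, so the strategy is self-financing and V0 is arbitrage-free.

(0,0): Delta=0.5922 Bond=-61.3215
V0=37.5842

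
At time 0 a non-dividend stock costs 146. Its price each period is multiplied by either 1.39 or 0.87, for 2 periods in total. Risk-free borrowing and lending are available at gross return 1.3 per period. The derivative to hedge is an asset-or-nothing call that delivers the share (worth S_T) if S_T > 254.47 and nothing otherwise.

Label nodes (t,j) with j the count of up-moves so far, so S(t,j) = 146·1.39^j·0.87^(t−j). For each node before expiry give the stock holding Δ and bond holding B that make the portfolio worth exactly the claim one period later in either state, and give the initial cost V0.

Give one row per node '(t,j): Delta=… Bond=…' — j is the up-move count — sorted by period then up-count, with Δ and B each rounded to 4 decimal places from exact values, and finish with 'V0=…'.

(0,0): Delta=2.3635 Bond=-230.9281
(1,0): Delta=0.0000 Bond=0.0000
(1,1): Delta=2.6731 Bond=-363.0404
V0=114.1369

Under the risk-neutral measure, an up-move has probability p* = (R−d)/(u−d) = 0.8269 and values discount at R = 1.3.
At expiry t=2: V(2,0)=0.0000, V(2,1)=0.0000, V(2,2)=282.0866
(1,0): S=127.0200. Δ = (V_up−V_dn)/(S_up−S_dn) = (0.0000−0.0000)/(176.5578−110.5074) = 0.0000. V = [p*·0.0000 + (1−p*)·0.0000]/1.3 = 0.0000. B = V − Δ·S = 0.0000.
(1,1): S=202.9400. Δ = (V_up−V_dn)/(S_up−S_dn) = (282.0866−0.0000)/(282.0866−176.5578) = 2.6731. V = [p*·282.0866 + (1−p*)·0.0000]/1.3 = 179.4338. B = V − Δ·S = -363.0404.
(0,0): S=146.0000. Δ = (V_up−V_dn)/(S_up−S_dn) = (179.4338−0.0000)/(202.9400−127.0200) = 2.3635. V = [p*·179.4338 + (1−p*)·0.0000]/1.3 = 114.1369. B = V − Δ·S = -230.9281.
Root portfolio cost Δ·146+B reproduces V0=114.1369.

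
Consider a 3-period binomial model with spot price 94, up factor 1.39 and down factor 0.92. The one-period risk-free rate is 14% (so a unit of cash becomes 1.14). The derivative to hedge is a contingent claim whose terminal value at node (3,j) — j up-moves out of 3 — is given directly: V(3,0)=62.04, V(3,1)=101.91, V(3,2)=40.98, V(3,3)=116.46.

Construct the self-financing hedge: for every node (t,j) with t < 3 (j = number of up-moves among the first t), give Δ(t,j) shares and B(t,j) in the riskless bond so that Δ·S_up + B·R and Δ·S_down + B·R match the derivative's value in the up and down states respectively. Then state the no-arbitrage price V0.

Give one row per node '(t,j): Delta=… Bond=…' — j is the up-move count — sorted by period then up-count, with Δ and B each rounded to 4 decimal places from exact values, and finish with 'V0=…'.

Under the risk-neutral measure, an up-move has probability p* = (R−d)/(u−d) = 0.4681 and values discount at R = 1.14.
Terminal values V(3,·): V(3,0)=62.0400, V(3,1)=101.9100, V(3,2)=40.9800, V(3,3)=116.4600
Node (2,0) S=79.5616: V=(p*·101.9100+(1−p*)·62.0400)/1.14=70.7917; Δ=(101.9100−62.0400)/(110.5906−73.1967)=1.0662; B=V−Δ·S=-14.0381
Node (2,1) S=120.2072: V=(p*·40.9800+(1−p*)·101.9100)/1.14=64.3768; Δ=(40.9800−101.9100)/(167.0880−110.5906)=-1.0785; B=V−Δ·S=194.0151
Node (2,2) S=181.6174: V=(p*·116.4600+(1−p*)·40.9800)/1.14=66.9395; Δ=(116.4600−40.9800)/(252.4482−167.0880)=0.8843; B=V−Δ·S=-93.6562
Node (1,0) S=86.4800: V=(p*·64.3768+(1−p*)·70.7917)/1.14=59.4640; Δ=(64.3768−70.7917)/(120.2072−79.5616)=-0.1578; B=V−Δ·S=73.1127
Node (1,1) S=130.6600: V=(p*·66.9395+(1−p*)·64.3768)/1.14=57.5231; Δ=(66.9395−64.3768)/(181.6174−120.2072)=0.0417; B=V−Δ·S=52.0706
Node (0,0) S=94.0000: V=(p*·57.5231+(1−p*)·59.4640)/1.14=51.3645; Δ=(57.5231−59.4640)/(130.6600−86.4800)=-0.0439; B=V−Δ·S=55.4940
Check: Δ(0,0)·S0 + B(0,0) = 51.3645 = V0.

(0,0): Delta=-0.0439 Bond=55.4940
(1,0): Delta=-0.1578 Bond=73.1127
(1,1): Delta=0.0417 Bond=52.0706
(2,0): Delta=1.0662 Bond=-14.0381
(2,1): Delta=-1.0785 Bond=194.0151
(2,2): Delta=0.8843 Bond=-93.6562
V0=51.3645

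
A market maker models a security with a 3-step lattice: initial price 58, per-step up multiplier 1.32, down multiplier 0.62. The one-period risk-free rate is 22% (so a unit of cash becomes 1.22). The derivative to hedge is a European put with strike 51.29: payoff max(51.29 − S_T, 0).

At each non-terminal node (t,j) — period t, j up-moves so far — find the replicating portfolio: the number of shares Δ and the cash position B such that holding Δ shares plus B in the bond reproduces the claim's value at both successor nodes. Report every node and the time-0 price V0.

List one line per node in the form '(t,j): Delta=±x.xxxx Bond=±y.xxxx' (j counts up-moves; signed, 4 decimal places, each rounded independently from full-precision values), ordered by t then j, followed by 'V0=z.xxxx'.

The replicating-portfolio and risk-neutral prices coincide; use p* = (1.22−0.62)/(1.32−0.62) = 0.8571 for the latter.
Terminal values V(3,·): V(3,0)=37.4670, V(3,1)=21.8603, V(3,2)=0.0000, V(3,3)=0.0000
Node (2,0) S=22.2952: V=(p*·21.8603+(1−p*)·37.4670)/1.22=19.7458; Δ=(21.8603−37.4670)/(29.4297−13.8230)=-1.0000; B=V−Δ·S=42.0410
Node (2,1) S=47.4672: V=(p*·0.0000+(1−p*)·21.8603)/1.22=2.5598; Δ=(0.0000−21.8603)/(62.6567−29.4297)=-0.6579; B=V−Δ·S=33.7888
Node (2,2) S=101.0592: V=(p*·0.0000+(1−p*)·0.0000)/1.22=0.0000; Δ=(0.0000−0.0000)/(133.3981−62.6567)=0.0000; B=V−Δ·S=0.0000
Node (1,0) S=35.9600: V=(p*·2.5598+(1−p*)·19.7458)/1.22=4.1106; Δ=(2.5598−19.7458)/(47.4672−22.2952)=-0.6827; B=V−Δ·S=28.6620
Node (1,1) S=76.5600: V=(p*·0.0000+(1−p*)·2.5598)/1.22=0.2997; Δ=(0.0000−2.5598)/(101.0592−47.4672)=-0.0478; B=V−Δ·S=3.9565
Node (0,0) S=58.0000: V=(p*·0.2997+(1−p*)·4.1106)/1.22=0.6919; Δ=(0.2997−4.1106)/(76.5600−35.9600)=-0.0939; B=V−Δ·S=6.1360
Check: Δ(0,0)·S0 + B(0,0) = 0.6919 = V0.

(0,0): Delta=-0.0939 Bond=6.1360
(1,0): Delta=-0.6827 Bond=28.6620
(1,1): Delta=-0.0478 Bond=3.9565
(2,0): Delta=-1.0000 Bond=42.0410
(2,1): Delta=-0.6579 Bond=33.7888
(2,2): Delta=0.0000 Bond=0.0000
V0=0.6919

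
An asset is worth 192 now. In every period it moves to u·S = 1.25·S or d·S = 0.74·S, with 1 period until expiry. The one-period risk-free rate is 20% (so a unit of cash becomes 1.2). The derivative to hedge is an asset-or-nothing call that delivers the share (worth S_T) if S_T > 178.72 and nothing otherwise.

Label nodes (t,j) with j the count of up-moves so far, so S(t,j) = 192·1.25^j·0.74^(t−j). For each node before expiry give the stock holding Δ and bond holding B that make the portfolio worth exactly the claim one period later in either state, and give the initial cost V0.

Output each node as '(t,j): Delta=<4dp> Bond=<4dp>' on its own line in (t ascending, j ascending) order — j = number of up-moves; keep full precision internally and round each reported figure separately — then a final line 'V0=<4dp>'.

Since d<R<u, set p* = (R−d)/(u−d) = 0.9020; price each node as the discounted p*-expectation of its children.
Terminal values V(1,·): V(1,0)=0.0000, V(1,1)=240.0000
  t=0,j=0: stock 192.0000 → up 240.0000 (V=240.0000), down 142.0800 (V=0.0000). Price 180.3922; hedge Δ=2.4510, bond B=-290.1961.
Self-financing check: at every node Δ·S+B equals the discounted successor values.

(0,0): Delta=2.4510 Bond=-290.1961
V0=180.3922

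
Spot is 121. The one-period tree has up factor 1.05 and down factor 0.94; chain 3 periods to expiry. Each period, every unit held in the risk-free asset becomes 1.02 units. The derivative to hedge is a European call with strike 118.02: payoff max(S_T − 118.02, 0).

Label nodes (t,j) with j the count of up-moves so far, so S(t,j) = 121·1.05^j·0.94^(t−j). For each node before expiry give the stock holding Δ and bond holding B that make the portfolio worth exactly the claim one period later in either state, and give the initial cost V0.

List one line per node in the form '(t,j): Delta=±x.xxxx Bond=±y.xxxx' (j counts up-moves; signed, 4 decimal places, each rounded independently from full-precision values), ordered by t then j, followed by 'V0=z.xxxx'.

The replicating-portfolio and risk-neutral prices coincide; use p* = (1.02−0.94)/(1.05−0.94) = 0.7273 for the latter.
Terminal values V(3,·): V(3,0)=0.0000, V(3,1)=0.0000, V(3,2)=7.3783, V(3,3)=22.0526
Node (2,0) S=106.9156: V=(p*·0.0000+(1−p*)·0.0000)/1.02=0.0000; Δ=(0.0000−0.0000)/(112.2614−100.5007)=0.0000; B=V−Δ·S=0.0000
Node (2,1) S=119.4270: V=(p*·7.3783+(1−p*)·0.0000)/1.02=5.2609; Δ=(7.3783−0.0000)/(125.3984−112.2614)=0.5616; B=V−Δ·S=-61.8151
Node (2,2) S=133.4025: V=(p*·22.0526+(1−p*)·7.3783)/1.02=17.6966; Δ=(22.0526−7.3783)/(140.0726−125.3983)=1.0000; B=V−Δ·S=-115.7059
Node (1,0) S=113.7400: V=(p*·5.2609+(1−p*)·0.0000)/1.02=3.7511; Δ=(5.2609−0.0000)/(119.4270−106.9156)=0.4205; B=V−Δ·S=-44.0749
Node (1,1) S=127.0500: V=(p*·17.6966+(1−p*)·5.2609)/1.02=14.0246; Δ=(17.6966−5.2609)/(133.4025−119.4270)=0.8898; B=V−Δ·S=-99.0278
Node (0,0) S=121.0000: V=(p*·14.0246+(1−p*)·3.7511)/1.02=11.0026; Δ=(14.0246−3.7511)/(127.0500−113.7400)=0.7719; B=V−Δ·S=-82.3928
Root portfolio cost Δ·121+B reproduces V0=11.0026.

(0,0): Delta=0.7719 Bond=-82.3928
(1,0): Delta=0.4205 Bond=-44.0749
(1,1): Delta=0.8898 Bond=-99.0278
(2,0): Delta=0.0000 Bond=0.0000
(2,1): Delta=0.5616 Bond=-61.8151
(2,2): Delta=1.0000 Bond=-115.7059
V0=11.0026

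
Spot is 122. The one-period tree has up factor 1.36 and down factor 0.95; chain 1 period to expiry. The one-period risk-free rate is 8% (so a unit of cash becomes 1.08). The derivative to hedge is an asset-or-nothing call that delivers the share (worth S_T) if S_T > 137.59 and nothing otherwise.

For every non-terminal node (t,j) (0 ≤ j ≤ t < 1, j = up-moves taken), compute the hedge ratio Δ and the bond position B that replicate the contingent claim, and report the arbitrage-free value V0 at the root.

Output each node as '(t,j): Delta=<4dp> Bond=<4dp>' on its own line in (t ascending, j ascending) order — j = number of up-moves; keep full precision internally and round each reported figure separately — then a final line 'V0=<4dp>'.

(0,0): Delta=3.3171 Bond=-355.9711
V0=48.7118

Risk-neutral probability p* = (R−d)/(u−d) = (1.08−0.95)/(1.36−0.95) = 0.3171.
At expiry t=1: V(1,0)=0.0000, V(1,1)=165.9200
Node (0,0) S=122.0000: V=(p*·165.9200+(1−p*)·0.0000)/1.08=48.7118; Δ=(165.9200−0.0000)/(165.9200−115.9000)=3.3171; B=V−Δ·S=-355.9711
Self-financing check: at every node Δ·S+B equals the discounted successor values.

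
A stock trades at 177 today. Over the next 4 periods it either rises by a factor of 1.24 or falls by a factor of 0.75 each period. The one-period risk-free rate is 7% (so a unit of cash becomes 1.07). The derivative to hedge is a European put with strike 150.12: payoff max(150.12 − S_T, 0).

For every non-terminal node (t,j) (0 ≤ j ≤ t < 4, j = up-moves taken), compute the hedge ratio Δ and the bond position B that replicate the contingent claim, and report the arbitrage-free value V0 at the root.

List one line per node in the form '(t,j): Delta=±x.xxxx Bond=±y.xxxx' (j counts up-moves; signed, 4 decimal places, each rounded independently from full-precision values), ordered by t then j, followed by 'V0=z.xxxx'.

(0,0): Delta=-0.1421 Bond=30.9730
(1,0): Delta=-0.4092 Bond=68.5995
(1,1): Delta=-0.0562 Bond=14.3038
(2,0): Delta=-0.9629 Bond=128.5299
(2,1): Delta=-0.2313 Bond=44.1145
(2,2): Delta=0.0000 Bond=0.0000
(3,0): Delta=-1.0000 Bond=140.2991
(3,1): Delta=-0.9509 Bond=136.0544
(3,2): Delta=0.0000 Bond=0.0000
(3,3): Delta=0.0000 Bond=0.0000
V0=5.8277

The replicating-portfolio and risk-neutral prices coincide; use p* = (1.07−0.75)/(1.24−0.75) = 0.6531 for the latter.
At expiry t=4: V(4,0)=94.1161, V(4,1)=57.5269, V(4,2)=0.0000, V(4,3)=0.0000, V(4,4)=0.0000
Node (3,0) S=74.6719: V=(p*·57.5269+(1−p*)·94.1161)/1.07=65.6272; Δ=(57.5269−94.1161)/(92.5931−56.0039)=-1.0000; B=V−Δ·S=140.2991
Node (3,1) S=123.4575: V=(p*·0.0000+(1−p*)·57.5269)/1.07=18.6526; Δ=(0.0000−57.5269)/(153.0873−92.5931)=-0.9509; B=V−Δ·S=136.0544
Node (3,2) S=204.1164: V=(p*·0.0000+(1−p*)·0.0000)/1.07=0.0000; Δ=(0.0000−0.0000)/(253.1043−153.0873)=0.0000; B=V−Δ·S=0.0000
Node (3,3) S=337.4724: V=(p*·0.0000+(1−p*)·0.0000)/1.07=0.0000; Δ=(0.0000−0.0000)/(418.4658−253.1043)=0.0000; B=V−Δ·S=0.0000
Node (2,0) S=99.5625: V=(p*·18.6526+(1−p*)·65.6272)/1.07=32.6635; Δ=(18.6526−65.6272)/(123.4575−74.6719)=-0.9629; B=V−Δ·S=128.5299
Node (2,1) S=164.6100: V=(p*·0.0000+(1−p*)·18.6526)/1.07=6.0480; Δ=(0.0000−18.6526)/(204.1164−123.4575)=-0.2313; B=V−Δ·S=44.1145
Node (2,2) S=272.1552: V=(p*·0.0000+(1−p*)·0.0000)/1.07=0.0000; Δ=(0.0000−0.0000)/(337.4724−204.1164)=0.0000; B=V−Δ·S=0.0000
Node (1,0) S=132.7500: V=(p*·6.0480+(1−p*)·32.6635)/1.07=14.2822; Δ=(6.0480−32.6635)/(164.6100−99.5625)=-0.4092; B=V−Δ·S=68.5995
Node (1,1) S=219.4800: V=(p*·0.0000+(1−p*)·6.0480)/1.07=1.9610; Δ=(0.0000−6.0480)/(272.1552−164.6100)=-0.0562; B=V−Δ·S=14.3038
Node (0,0) S=177.0000: V=(p*·1.9610+(1−p*)·14.2822)/1.07=5.8277; Δ=(1.9610−14.2822)/(219.4800−132.7500)=-0.1421; B=V−Δ·S=30.9730
Root portfolio cost Δ·177+B reproduces V0=5.8277.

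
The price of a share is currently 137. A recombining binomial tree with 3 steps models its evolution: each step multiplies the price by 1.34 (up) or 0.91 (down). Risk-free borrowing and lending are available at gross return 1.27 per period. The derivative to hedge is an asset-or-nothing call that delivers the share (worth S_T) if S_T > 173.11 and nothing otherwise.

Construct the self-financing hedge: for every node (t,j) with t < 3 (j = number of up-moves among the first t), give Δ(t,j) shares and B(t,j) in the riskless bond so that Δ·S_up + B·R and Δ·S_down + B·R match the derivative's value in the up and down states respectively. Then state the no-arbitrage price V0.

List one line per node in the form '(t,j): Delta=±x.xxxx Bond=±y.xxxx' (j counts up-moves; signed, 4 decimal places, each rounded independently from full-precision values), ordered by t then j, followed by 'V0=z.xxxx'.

(0,0): Delta=1.4225 Bond=-63.0416
(1,0): Delta=2.7528 Bond=-245.9071
(1,1): Delta=1.2469 Bond=-47.8153
(2,0): Delta=0.0000 Bond=0.0000
(2,1): Delta=3.1163 Bond=-373.0274
(2,2): Delta=1.0000 Bond=0.0000
V0=131.8427

The replicating-portfolio and risk-neutral prices coincide; use p* = (1.27−0.91)/(1.34−0.91) = 0.8372 for the latter.
Terminal values V(3,·): V(3,0)=0.0000, V(3,1)=0.0000, V(3,2)=223.8575, V(3,3)=329.6362
Node (2,0) S=113.4497: V=(p*·0.0000+(1−p*)·0.0000)/1.27=0.0000; Δ=(0.0000−0.0000)/(152.0226−103.2392)=0.0000; B=V−Δ·S=0.0000
Node (2,1) S=167.0578: V=(p*·223.8575+(1−p*)·0.0000)/1.27=147.5713; Δ=(223.8575−0.0000)/(223.8575−152.0226)=3.1163; B=V−Δ·S=-373.0274
Node (2,2) S=245.9972: V=(p*·329.6362+(1−p*)·223.8575)/1.27=245.9972; Δ=(329.6362−223.8575)/(329.6362−223.8575)=1.0000; B=V−Δ·S=0.0000
Node (1,0) S=124.6700: V=(p*·147.5713+(1−p*)·0.0000)/1.27=97.2819; Δ=(147.5713−0.0000)/(167.0578−113.4497)=2.7528; B=V−Δ·S=-245.9071
Node (1,1) S=183.5800: V=(p*·245.9972+(1−p*)·147.5713)/1.27=181.0822; Δ=(245.9972−147.5713)/(245.9972−167.0578)=1.2469; B=V−Δ·S=-47.8153
Node (0,0) S=137.0000: V=(p*·181.0822+(1−p*)·97.2819)/1.27=131.8427; Δ=(181.0822−97.2819)/(183.5800−124.6700)=1.4225; B=V−Δ·S=-63.0416
Self-financing check: at every node Δ·S+B equals the discounted successor values.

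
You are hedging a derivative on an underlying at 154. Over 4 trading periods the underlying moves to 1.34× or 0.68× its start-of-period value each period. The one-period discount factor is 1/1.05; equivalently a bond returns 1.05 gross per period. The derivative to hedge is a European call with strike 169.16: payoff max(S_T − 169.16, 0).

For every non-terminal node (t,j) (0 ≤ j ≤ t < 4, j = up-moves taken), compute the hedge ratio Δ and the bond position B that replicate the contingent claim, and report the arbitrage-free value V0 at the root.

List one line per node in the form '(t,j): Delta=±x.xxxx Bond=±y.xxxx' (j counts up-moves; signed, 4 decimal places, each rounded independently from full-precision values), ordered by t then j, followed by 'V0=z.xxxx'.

No-arbitrage ⇒ martingale measure with p* = (R−d)/(u−d) = 0.5606.
Terminal payoffs: V(4,0)=0.0000, V(4,1)=0.0000, V(4,2)=0.0000, V(4,3)=82.8072, V(4,4)=327.3636
(3,0): S=48.4225. Δ = (V_up−V_dn)/(S_up−S_dn) = (0.0000−0.0000)/(64.8862−32.9273) = 0.0000. V = [p*·0.0000 + (1−p*)·0.0000]/1.05 = 0.0000. B = V − Δ·S = 0.0000.
(3,1): S=95.4209. Δ = (V_up−V_dn)/(S_up−S_dn) = (0.0000−0.0000)/(127.8640−64.8862) = 0.0000. V = [p*·0.0000 + (1−p*)·0.0000]/1.05 = 0.0000. B = V − Δ·S = 0.0000.
(3,2): S=188.0352. Δ = (V_up−V_dn)/(S_up−S_dn) = (82.8072−0.0000)/(251.9672−127.8640) = 0.6672. V = [p*·82.8072 + (1−p*)·0.0000]/1.05 = 44.2116. B = V − Δ·S = -81.2538.
(3,3): S=370.5400. Δ = (V_up−V_dn)/(S_up−S_dn) = (327.3636−82.8072)/(496.5236−251.9672) = 1.0000. V = [p*·327.3636 + (1−p*)·82.8072]/1.05 = 209.4353. B = V − Δ·S = -161.1048.
(2,0): S=71.2096. Δ = (V_up−V_dn)/(S_up−S_dn) = (0.0000−0.0000)/(95.4209−48.4225) = 0.0000. V = [p*·0.0000 + (1−p*)·0.0000]/1.05 = 0.0000. B = V − Δ·S = 0.0000.
(2,1): S=140.3248. Δ = (V_up−V_dn)/(S_up−S_dn) = (44.2116−0.0000)/(188.0352−95.4209) = 0.4774. V = [p*·44.2116 + (1−p*)·0.0000]/1.05 = 23.6051. B = V − Δ·S = -43.3823.
(2,2): S=276.5224. Δ = (V_up−V_dn)/(S_up−S_dn) = (209.4353−44.2116)/(370.5400−188.0352) = 0.9053. V = [p*·209.4353 + (1−p*)·44.2116]/1.05 = 130.3210. B = V − Δ·S = -120.0179.
(1,0): S=104.7200. Δ = (V_up−V_dn)/(S_up−S_dn) = (23.6051−0.0000)/(140.3248−71.2096) = 0.3415. V = [p*·23.6051 + (1−p*)·0.0000]/1.05 = 12.6030. B = V − Δ·S = -23.1623.
(1,1): S=206.3600. Δ = (V_up−V_dn)/(S_up−S_dn) = (130.3210−23.6051)/(276.5224−140.3248) = 0.7835. V = [p*·130.3210 + (1−p*)·23.6051]/1.05 = 79.4577. B = V − Δ·S = -82.2330.
(0,0): S=154.0000. Δ = (V_up−V_dn)/(S_up−S_dn) = (79.4577−12.6030)/(206.3600−104.7200) = 0.6578. V = [p*·79.4577 + (1−p*)·12.6030]/1.05 = 47.6973. B = V − Δ·S = -53.5978.
Root portfolio cost Δ·154+B reproduces V0=47.6973.

(0,0): Delta=0.6578 Bond=-53.5978
(1,0): Delta=0.3415 Bond=-23.1623
(1,1): Delta=0.7835 Bond=-82.2330
(2,0): Delta=0.0000 Bond=0.0000
(2,1): Delta=0.4774 Bond=-43.3823
(2,2): Delta=0.9053 Bond=-120.0179
(3,0): Delta=0.0000 Bond=0.0000
(3,1): Delta=0.0000 Bond=0.0000
(3,2): Delta=0.6672 Bond=-81.2538
(3,3): Delta=1.0000 Bond=-161.1048
V0=47.6973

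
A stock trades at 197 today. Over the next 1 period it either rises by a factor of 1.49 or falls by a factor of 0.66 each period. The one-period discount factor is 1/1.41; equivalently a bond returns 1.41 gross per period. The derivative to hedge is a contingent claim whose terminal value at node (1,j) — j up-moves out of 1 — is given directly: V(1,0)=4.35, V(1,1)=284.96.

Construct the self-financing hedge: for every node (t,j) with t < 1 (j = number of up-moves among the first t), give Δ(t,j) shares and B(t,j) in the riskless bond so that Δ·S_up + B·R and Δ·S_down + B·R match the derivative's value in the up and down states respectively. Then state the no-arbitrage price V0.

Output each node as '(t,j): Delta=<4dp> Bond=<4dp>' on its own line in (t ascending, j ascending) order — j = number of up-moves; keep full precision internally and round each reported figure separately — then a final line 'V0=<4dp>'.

(0,0): Delta=1.7162 Bond=-155.1671
V0=182.9172

The replicating-portfolio and risk-neutral prices coincide; use p* = (1.41−0.66)/(1.49−0.66) = 0.9036 for the latter.
Payoff layer (t=1): V(1,0)=4.3500, V(1,1)=284.9600
Node (0,0) S=197.0000: V=(p*·284.9600+(1−p*)·4.3500)/1.41=182.9172; Δ=(284.9600−4.3500)/(293.5300−130.0200)=1.7162; B=V−Δ·S=-155.1671
Self-financing check: at every node Δ·S+B equals the discounted successor values.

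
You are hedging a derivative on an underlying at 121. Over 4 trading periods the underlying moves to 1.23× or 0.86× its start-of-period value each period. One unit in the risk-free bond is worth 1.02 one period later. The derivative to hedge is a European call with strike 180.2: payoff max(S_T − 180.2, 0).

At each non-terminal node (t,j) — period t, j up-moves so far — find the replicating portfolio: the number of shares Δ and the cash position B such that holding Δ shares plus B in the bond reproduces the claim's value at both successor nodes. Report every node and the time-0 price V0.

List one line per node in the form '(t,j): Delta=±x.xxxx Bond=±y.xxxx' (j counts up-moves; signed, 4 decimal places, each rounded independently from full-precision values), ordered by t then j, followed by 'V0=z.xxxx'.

Risk-neutral probability p* = (R−d)/(u−d) = (1.02−0.86)/(1.23−0.86) = 0.4324.
Terminal values V(4,·): V(4,0)=0.0000, V(4,1)=0.0000, V(4,2)=0.0000, V(4,3)=13.4418, V(4,4)=96.7528
  t=3,j=0: stock 76.9628 → up 94.6642 (V=0.0000), down 66.1880 (V=0.0000). Price 0.0000; hedge Δ=0.0000, bond B=0.0000.
  t=3,j=1: stock 110.0747 → up 135.3918 (V=0.0000), down 94.6642 (V=0.0000). Price 0.0000; hedge Δ=0.0000, bond B=0.0000.
  t=3,j=2: stock 157.4324 → up 193.6418 (V=13.4418), down 135.3918 (V=0.0000). Price 5.6987; hedge Δ=0.2308, bond B=-30.6305.
  t=3,j=3: stock 225.1649 → up 276.9528 (V=96.7528), down 193.6418 (V=13.4418). Price 48.4982; hedge Δ=1.0000, bond B=-176.6667.
  t=2,j=0: stock 89.4916 → up 110.0747 (V=0.0000), down 76.9628 (V=0.0000). Price 0.0000; hedge Δ=0.0000, bond B=0.0000.
  t=2,j=1: stock 127.9938 → up 157.4324 (V=5.6987), down 110.0747 (V=0.0000). Price 2.4160; hedge Δ=0.1203, bond B=-12.9859.
  t=2,j=2: stock 183.0609 → up 225.1649 (V=48.4982), down 157.4324 (V=5.6987). Price 23.7320; hedge Δ=0.6319, bond B=-91.9424.
  t=1,j=0: stock 104.0600 → up 127.9938 (V=2.4160), down 89.4916 (V=0.0000). Price 1.0243; hedge Δ=0.0627, bond B=-5.5054.
  t=1,j=1: stock 148.8300 → up 183.0609 (V=23.7320), down 127.9938 (V=2.4160). Price 11.4056; hedge Δ=0.3871, bond B=-46.2052.
  t=0,j=0: stock 121.0000 → up 148.8300 (V=11.4056), down 104.0600 (V=1.0243). Price 5.4054; hedge Δ=0.2319, bond B=-22.6523.
Check: Δ(0,0)·S0 + B(0,0) = 5.4054 = V0.

(0,0): Delta=0.2319 Bond=-22.6523
(1,0): Delta=0.0627 Bond=-5.5054
(1,1): Delta=0.3871 Bond=-46.2052
(2,0): Delta=0.0000 Bond=0.0000
(2,1): Delta=0.1203 Bond=-12.9859
(2,2): Delta=0.6319 Bond=-91.9424
(3,0): Delta=0.0000 Bond=0.0000
(3,1): Delta=0.0000 Bond=0.0000
(3,2): Delta=0.2308 Bond=-30.6305
(3,3): Delta=1.0000 Bond=-176.6667
V0=5.4054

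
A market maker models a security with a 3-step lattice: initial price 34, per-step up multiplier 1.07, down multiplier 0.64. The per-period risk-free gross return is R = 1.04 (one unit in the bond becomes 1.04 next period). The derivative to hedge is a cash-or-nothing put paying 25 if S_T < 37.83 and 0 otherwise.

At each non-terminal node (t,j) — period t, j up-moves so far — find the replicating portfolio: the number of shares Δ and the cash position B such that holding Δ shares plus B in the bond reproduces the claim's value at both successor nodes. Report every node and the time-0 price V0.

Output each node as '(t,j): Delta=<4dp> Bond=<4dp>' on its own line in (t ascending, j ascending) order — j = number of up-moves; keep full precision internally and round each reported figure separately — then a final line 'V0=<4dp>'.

Since d<R<u, set p* = (R−d)/(u−d) = 0.9302; price each node as the discounted p*-expectation of its children.
At expiry t=3: V(3,0)=25.0000, V(3,1)=25.0000, V(3,2)=25.0000, V(3,3)=0.0000
Node (2,0) S=13.9264: V=(p*·25.0000+(1−p*)·25.0000)/1.04=24.0385; Δ=(25.0000−25.0000)/(14.9012−8.9129)=0.0000; B=V−Δ·S=24.0385
Node (2,1) S=23.2832: V=(p*·25.0000+(1−p*)·25.0000)/1.04=24.0385; Δ=(25.0000−25.0000)/(24.9130−14.9012)=0.0000; B=V−Δ·S=24.0385
Node (2,2) S=38.9266: V=(p*·0.0000+(1−p*)·25.0000)/1.04=1.6771; Δ=(0.0000−25.0000)/(41.6515−24.9130)=-1.4936; B=V−Δ·S=59.8166
Node (1,0) S=21.7600: V=(p*·24.0385+(1−p*)·24.0385)/1.04=23.1139; Δ=(24.0385−24.0385)/(23.2832−13.9264)=0.0000; B=V−Δ·S=23.1139
Node (1,1) S=36.3800: V=(p*·1.6771+(1−p*)·24.0385)/1.04=3.1127; Δ=(1.6771−24.0385)/(38.9266−23.2832)=-1.4294; B=V−Δ·S=55.1159
Node (0,0) S=34.0000: V=(p*·3.1127+(1−p*)·23.1139)/1.04=4.3347; Δ=(3.1127−23.1139)/(36.3800−21.7600)=-1.3681; B=V−Δ·S=50.8492
Root portfolio cost Δ·34+B reproduces V0=4.3347.

(0,0): Delta=-1.3681 Bond=50.8492
(1,0): Delta=0.0000 Bond=23.1139
(1,1): Delta=-1.4294 Bond=55.1159
(2,0): Delta=0.0000 Bond=24.0385
(2,1): Delta=0.0000 Bond=24.0385
(2,2): Delta=-1.4936 Bond=59.8166
V0=4.3347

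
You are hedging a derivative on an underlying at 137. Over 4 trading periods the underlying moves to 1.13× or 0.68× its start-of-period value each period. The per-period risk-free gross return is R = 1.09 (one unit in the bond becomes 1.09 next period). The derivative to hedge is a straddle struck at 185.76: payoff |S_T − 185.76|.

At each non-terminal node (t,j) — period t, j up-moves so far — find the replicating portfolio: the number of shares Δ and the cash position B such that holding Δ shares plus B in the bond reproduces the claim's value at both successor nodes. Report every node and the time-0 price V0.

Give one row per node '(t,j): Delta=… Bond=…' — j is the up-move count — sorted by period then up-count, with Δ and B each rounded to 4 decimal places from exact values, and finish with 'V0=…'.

Under the risk-neutral measure, an up-move has probability p* = (R−d)/(u−d) = 0.9111 and values discount at R = 1.09.
At expiry t=4: V(4,0)=156.4675, V(4,1)=137.0828, V(4,2)=104.8699, V(4,3)=51.3397, V(4,4)=37.6149
  t=3,j=0: stock 43.0772 → up 48.6772 (V=137.0828), down 29.2925 (V=156.4675). Price 127.3448; hedge Δ=-1.0000, bond B=170.4220.
  t=3,j=1: stock 71.5841 → up 80.8901 (V=104.8699), down 48.6772 (V=137.0828). Price 98.8379; hedge Δ=-1.0000, bond B=170.4220.
  t=3,j=2: stock 118.9560 → up 134.4203 (V=51.3397), down 80.8901 (V=104.8699). Price 51.4660; hedge Δ=-1.0000, bond B=170.4220.
  t=3,j=3: stock 197.6769 → up 223.3749 (V=37.6149), down 134.4203 (V=51.3397). Price 35.6283; hedge Δ=-0.1543, bond B=66.1279.
  t=2,j=0: stock 63.3488 → up 71.5841 (V=98.8379), down 43.0772 (V=127.3448). Price 93.0017; hedge Δ=-1.0000, bond B=156.3505.
  t=2,j=1: stock 105.2708 → up 118.9560 (V=51.4660), down 71.5841 (V=98.8379). Price 51.0797; hedge Δ=-1.0000, bond B=156.3505.
  t=2,j=2: stock 174.9353 → up 197.6769 (V=35.6283), down 118.9560 (V=51.4660). Price 33.9781; hedge Δ=-0.2012, bond B=69.1730.
  t=1,j=0: stock 93.1600 → up 105.2708 (V=51.0797), down 63.3488 (V=93.0017). Price 50.2808; hedge Δ=-1.0000, bond B=143.4408.
  t=1,j=1: stock 154.8100 → up 174.9353 (V=33.9781), down 105.2708 (V=51.0797). Price 32.5672; hedge Δ=-0.2455, bond B=70.5707.
  t=0,j=0: stock 137.0000 → up 154.8100 (V=32.5672), down 93.1600 (V=50.2808). Price 31.3227; hedge Δ=-0.2873, bond B=70.6863.
Each (Δ,B) replicates both successor values, so the strategy is self-financing and V0 is arbitrage-free.

(0,0): Delta=-0.2873 Bond=70.6863
(1,0): Delta=-1.0000 Bond=143.4408
(1,1): Delta=-0.2455 Bond=70.5707
(2,0): Delta=-1.0000 Bond=156.3505
(2,1): Delta=-1.0000 Bond=156.3505
(2,2): Delta=-0.2012 Bond=69.1730
(3,0): Delta=-1.0000 Bond=170.4220
(3,1): Delta=-1.0000 Bond=170.4220
(3,2): Delta=-1.0000 Bond=170.4220
(3,3): Delta=-0.1543 Bond=66.1279
V0=31.3227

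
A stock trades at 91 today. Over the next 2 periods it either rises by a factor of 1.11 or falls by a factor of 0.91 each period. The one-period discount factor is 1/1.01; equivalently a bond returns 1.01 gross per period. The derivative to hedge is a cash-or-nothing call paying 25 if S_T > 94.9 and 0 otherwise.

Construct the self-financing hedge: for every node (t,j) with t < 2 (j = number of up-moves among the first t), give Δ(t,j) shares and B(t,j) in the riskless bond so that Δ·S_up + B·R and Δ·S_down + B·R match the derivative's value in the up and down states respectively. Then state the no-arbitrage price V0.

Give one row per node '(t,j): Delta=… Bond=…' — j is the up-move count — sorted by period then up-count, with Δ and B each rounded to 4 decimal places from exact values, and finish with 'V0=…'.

(0,0): Delta=0.6800 Bond=-55.7543
(1,0): Delta=0.0000 Bond=0.0000
(1,1): Delta=1.2375 Bond=-112.6238
V0=6.1269

No-arbitrage ⇒ martingale measure with p* = (R−d)/(u−d) = 0.5000.
At expiry t=2: V(2,0)=0.0000, V(2,1)=0.0000, V(2,2)=25.0000
  t=1,j=0: stock 82.8100 → up 91.9191 (V=0.0000), down 75.3571 (V=0.0000). Price 0.0000; hedge Δ=0.0000, bond B=0.0000.
  t=1,j=1: stock 101.0100 → up 112.1211 (V=25.0000), down 91.9191 (V=0.0000). Price 12.3762; hedge Δ=1.2375, bond B=-112.6238.
  t=0,j=0: stock 91.0000 → up 101.0100 (V=12.3762), down 82.8100 (V=0.0000). Price 6.1269; hedge Δ=0.6800, bond B=-55.7543.
Each (Δ,B) replicates both successor values, so the strategy is self-financing and V0 is arbitrage-free.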